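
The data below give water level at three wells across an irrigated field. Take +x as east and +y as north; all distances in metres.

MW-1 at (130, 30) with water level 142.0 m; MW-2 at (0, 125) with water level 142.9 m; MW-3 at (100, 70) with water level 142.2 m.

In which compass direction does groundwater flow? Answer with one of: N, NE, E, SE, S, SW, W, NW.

Differences from MW-1: to MW-2 (Δx, Δy, Δh) = (-130, 95, +0.9); to MW-3 = (-30, 40, +0.2).
Determinant of the coordinate differences = (-130)·40 − (-30)·95 = -2350.
∂h/∂x = [(+0.9)·40 − (+0.2)·95] / -2350 = -0.007234
∂h/∂y = [(-130)·(+0.2) − (-30)·(+0.9)] / -2350 = -0.0004255
Flow = −∇h = (+0.007234 east, +0.0004255 north), which points east.

E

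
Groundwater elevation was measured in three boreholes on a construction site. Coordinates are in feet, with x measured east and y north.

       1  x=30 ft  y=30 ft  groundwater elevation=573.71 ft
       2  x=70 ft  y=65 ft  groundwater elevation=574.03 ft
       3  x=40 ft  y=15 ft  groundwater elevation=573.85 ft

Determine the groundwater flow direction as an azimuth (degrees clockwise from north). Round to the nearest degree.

Differences from 1: to 2 (Δx, Δy, Δh) = (40, 35, +0.32); to 3 = (10, -15, +0.14).
Determinant of the coordinate differences = 40·(-15) − 10·35 = -950.
∂h/∂x = [(+0.32)·(-15) − (+0.14)·35] / -950 = +0.01021
∂h/∂y = [40·(+0.14) − 10·(+0.32)] / -950 = -0.002526
Flow direction (−∇h) has components (-0.01021 E, +0.002526 N).
Azimuth = atan2(E, N) = atan2(-0.01021, +0.002526) = 283.9° ≈ 284°.

284°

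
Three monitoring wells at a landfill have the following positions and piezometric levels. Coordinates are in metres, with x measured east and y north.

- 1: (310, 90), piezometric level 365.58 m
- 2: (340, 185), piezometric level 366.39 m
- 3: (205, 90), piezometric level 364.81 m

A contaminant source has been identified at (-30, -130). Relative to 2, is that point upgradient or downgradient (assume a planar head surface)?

Taking 1 as reference: 2−1 = (30, 95, +0.81); 3−1 = (-105, 0, -0.77).
Determinant of the coordinate differences = 30·0 − (-105)·95 = 9975.
∂h/∂x = [(+0.81)·0 − (-0.77)·95] / 9975 = +0.007333
∂h/∂y = [30·(-0.77) − (-105)·(+0.81)] / 9975 = +0.006211
Head at (-30, -130) = 365.58 + (+0.007333)·(-340) + (+0.006211)·(-220) = 361.72 m.
That is lower than the 366.39 m at 2, so the point is downgradient.

downgradient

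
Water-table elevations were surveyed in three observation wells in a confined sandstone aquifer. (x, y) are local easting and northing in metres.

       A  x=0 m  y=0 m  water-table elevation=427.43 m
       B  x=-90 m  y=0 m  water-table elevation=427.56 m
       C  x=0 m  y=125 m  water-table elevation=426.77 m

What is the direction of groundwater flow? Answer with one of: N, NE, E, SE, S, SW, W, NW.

∂h/∂x = (427.56 − 427.43) / (-90 − 0) = -0.001444
∂h/∂y = (426.77 − 427.43) / (125 − 0) = -0.005280
Flow = −∇h = (+0.001444 east, +0.005280 north), which points north.

N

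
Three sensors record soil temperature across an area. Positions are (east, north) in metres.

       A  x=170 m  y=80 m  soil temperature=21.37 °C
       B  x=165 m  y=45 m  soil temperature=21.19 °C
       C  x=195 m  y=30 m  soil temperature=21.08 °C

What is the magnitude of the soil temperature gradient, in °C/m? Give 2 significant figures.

0.0054 °C/m

Taking A as reference: B−A = (-5, -35, -0.18); C−A = (25, -50, -0.29).
Solve a·Δx + b·Δy = ΔT: det = (-5)·(-50) − 25·(-35) = 1125.
∂T/∂x = [(-0.18)·(-50) − (-0.29)·(-35)] / 1125 = -0.001022
∂T/∂y = [(-5)·(-0.29) − 25·(-0.18)] / 1125 = +0.005289
|∇f| = √(-0.001022² + 0.005289²) = 0.005387 °C/m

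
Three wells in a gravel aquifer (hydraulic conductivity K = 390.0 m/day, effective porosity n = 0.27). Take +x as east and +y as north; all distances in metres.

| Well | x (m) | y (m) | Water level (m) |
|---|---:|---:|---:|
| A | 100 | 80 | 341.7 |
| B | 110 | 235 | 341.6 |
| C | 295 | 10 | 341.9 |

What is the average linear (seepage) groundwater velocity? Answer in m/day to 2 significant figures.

1.5 m/day

Taking A as reference: B−A = (10, 155, -0.1); C−A = (195, -70, +0.2).
Solve a·Δx + b·Δy = Δh: det = 10·(-70) − 195·155 = -30925.
∂h/∂x = [(-0.1)·(-70) − (+0.2)·155] / -30925 = +0.0007761
∂h/∂y = [10·(+0.2) − 195·(-0.1)] / -30925 = -0.0006952
|∇h| = √(0.0007761² + -0.0006952²) = 0.001042
Seepage velocity v = K·i/n = 390.0 × 0.001042 / 0.27 = 1.505 m/day.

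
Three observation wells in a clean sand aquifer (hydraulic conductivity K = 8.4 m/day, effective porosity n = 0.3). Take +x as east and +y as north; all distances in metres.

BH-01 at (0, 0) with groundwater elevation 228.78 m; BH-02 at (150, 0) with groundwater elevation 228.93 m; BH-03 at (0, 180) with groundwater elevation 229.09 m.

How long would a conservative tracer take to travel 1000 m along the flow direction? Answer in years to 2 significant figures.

∂h/∂x = (228.93 − 228.78) / (150 − 0) = +0.001000
∂h/∂y = (229.09 − 228.78) / (180 − 0) = +0.001722
|∇h| = √(0.001000² + 0.001722²) = 0.001991
Seepage velocity v = K·i/n = 8.4 × 0.001991 / 0.3 = 0.05575 m/day.
t = 1000 / 0.05575 = 1.794e+04 days = 49.1 years.

49 years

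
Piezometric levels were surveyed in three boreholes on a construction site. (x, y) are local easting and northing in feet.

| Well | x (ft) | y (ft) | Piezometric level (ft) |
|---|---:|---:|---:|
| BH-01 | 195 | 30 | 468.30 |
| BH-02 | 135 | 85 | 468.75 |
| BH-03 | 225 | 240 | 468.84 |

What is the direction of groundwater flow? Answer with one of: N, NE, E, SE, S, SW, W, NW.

SE

Differences from BH-01: to BH-02 (Δx, Δy, Δh) = (-60, 55, +0.45); to BH-03 = (30, 210, +0.54).
Solve a·Δx + b·Δy = Δh: det = (-60)·210 − 30·55 = -14250.
∂h/∂x = [(+0.45)·210 − (+0.54)·55] / -14250 = -0.004547
∂h/∂y = [(-60)·(+0.54) − 30·(+0.45)] / -14250 = +0.003221
Flow = −∇h = (+0.004547 east, -0.003221 north), which points southeast.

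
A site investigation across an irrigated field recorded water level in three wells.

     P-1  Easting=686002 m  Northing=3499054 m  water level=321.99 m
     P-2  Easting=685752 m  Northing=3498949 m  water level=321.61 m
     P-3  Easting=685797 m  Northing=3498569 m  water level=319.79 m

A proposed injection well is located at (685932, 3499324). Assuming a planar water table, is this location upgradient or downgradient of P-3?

upgradient

Three-point gradient (reference P-1): Δ to P-2 = (-250, -105, -0.38), Δ to P-3 = (-205, -485, -2.20).
∂h/∂x = -0.0004683, ∂h/∂y = +0.004734 (det = 99725).
Head at (685932, 3499324) = 321.99 + (-0.0004683)·(-70) + (+0.004734)·(270) = 323.30 m.
That is higher than the 319.79 m at P-3, so the point is upgradient.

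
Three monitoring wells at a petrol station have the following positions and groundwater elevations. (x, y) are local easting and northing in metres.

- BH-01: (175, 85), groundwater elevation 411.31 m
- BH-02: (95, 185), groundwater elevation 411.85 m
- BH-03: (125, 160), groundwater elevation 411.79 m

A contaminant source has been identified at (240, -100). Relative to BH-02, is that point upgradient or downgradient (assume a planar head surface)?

downgradient

With h = a·x + b·y + c and BH-01 as origin, the differences give:
  (-80)·a + 100·b = +0.54
  (-50)·a + 75·b = +0.48
Eliminate b (×75 and ×100, subtract): -1000·a = -7.500 → a = ∂h/∂x = +0.007500
Back-substitute: b = ∂h/∂y = +0.01140.
Head at (240, -100) = 411.31 + (+0.007500)·(65) + (+0.01140)·(-185) = 409.69 m.
That is lower than the 411.85 m at BH-02, so the point is downgradient.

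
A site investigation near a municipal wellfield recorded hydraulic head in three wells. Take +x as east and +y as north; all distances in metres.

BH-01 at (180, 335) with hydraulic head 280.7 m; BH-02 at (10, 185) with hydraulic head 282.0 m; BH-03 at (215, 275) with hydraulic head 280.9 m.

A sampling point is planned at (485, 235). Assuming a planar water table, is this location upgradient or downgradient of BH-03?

Differences from BH-01: to BH-02 (Δx, Δy, Δh) = (-170, -150, +1.3); to BH-03 = (35, -60, +0.2).
Solve a·Δx + b·Δy = Δh: det = (-170)·(-60) − 35·(-150) = 15450.
∂h/∂x = [(+1.3)·(-60) − (+0.2)·(-150)] / 15450 = -0.003107
∂h/∂y = [(-170)·(+0.2) − 35·(+1.3)] / 15450 = -0.005146
Head at (485, 235) = 280.7 + (-0.003107)·(305) + (-0.005146)·(-100) = 280.27 m.
That is lower than the 280.9 m at BH-03, so the point is downgradient.

downgradient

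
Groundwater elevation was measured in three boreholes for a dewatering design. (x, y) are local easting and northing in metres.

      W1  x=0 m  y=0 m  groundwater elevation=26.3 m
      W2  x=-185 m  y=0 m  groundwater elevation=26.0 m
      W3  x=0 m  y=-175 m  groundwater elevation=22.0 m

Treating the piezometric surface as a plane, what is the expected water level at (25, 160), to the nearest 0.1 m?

30.3 m

∂h/∂x = (26.0 − 26.3) / (-185 − 0) = +0.001622
∂h/∂y = (22.0 − 26.3) / (-175 − 0) = +0.02457
h(25, 160) = 26.3 + (+0.001622)·(25) + (+0.02457)·(160) = 26.3 +0.041 +3.931 = 30.272 m.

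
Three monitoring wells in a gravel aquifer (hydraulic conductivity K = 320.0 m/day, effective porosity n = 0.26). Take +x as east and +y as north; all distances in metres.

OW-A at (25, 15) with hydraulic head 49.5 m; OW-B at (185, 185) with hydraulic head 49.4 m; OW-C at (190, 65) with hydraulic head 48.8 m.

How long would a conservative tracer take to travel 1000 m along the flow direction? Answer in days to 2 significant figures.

Taking OW-A as reference: OW-B−OW-A = (160, 170, -0.1); OW-C−OW-A = (165, 50, -0.7).
Determinant of the coordinate differences = 160·50 − 165·170 = -20050.
∂h/∂x = [(-0.1)·50 − (-0.7)·170] / -20050 = -0.005686
∂h/∂y = [160·(-0.7) − 165·(-0.1)] / -20050 = +0.004763
|∇h| = √(-0.005686² + 0.004763²) = 0.007417
Seepage velocity v = K·i/n = 320.0 × 0.007417 / 0.26 = 9.129 m/day.
t = 1000 / 9.129 = 109.5 days.

110 days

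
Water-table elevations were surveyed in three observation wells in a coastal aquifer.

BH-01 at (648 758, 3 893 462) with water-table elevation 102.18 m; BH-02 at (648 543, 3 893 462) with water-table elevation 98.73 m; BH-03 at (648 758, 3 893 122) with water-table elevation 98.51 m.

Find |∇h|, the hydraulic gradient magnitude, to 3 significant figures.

0.0193

∂h/∂x = (98.73 − 102.18) / (648543 − 648758) = +0.01605
∂h/∂y = (98.51 − 102.18) / (3893122 − 3893462) = +0.01079
|∇h| = √(0.01605² + 0.01079²) = 0.01934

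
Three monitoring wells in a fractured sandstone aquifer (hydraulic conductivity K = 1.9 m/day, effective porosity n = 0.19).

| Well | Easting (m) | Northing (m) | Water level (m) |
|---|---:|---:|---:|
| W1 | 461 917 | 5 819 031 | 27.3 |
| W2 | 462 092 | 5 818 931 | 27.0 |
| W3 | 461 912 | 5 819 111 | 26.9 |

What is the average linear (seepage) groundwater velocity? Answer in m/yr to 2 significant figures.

Taking W1 as reference: W2−W1 = (175, -100, -0.3); W3−W1 = (-5, 80, -0.4).
Solve a·Δx + b·Δy = Δh: det = 175·80 − (-5)·(-100) = 13500.
∂h/∂x = [(-0.3)·80 − (-0.4)·(-100)] / 13500 = -0.004741
∂h/∂y = [175·(-0.4) − (-5)·(-0.3)] / 13500 = -0.005296
|∇h| = √(-0.004741² + -0.005296²) = 0.007108
Seepage velocity v = K·i/n = 1.9 × 0.007108 / 0.19 = 0.07108 m/day = 25.96 m/yr.

26 m/yr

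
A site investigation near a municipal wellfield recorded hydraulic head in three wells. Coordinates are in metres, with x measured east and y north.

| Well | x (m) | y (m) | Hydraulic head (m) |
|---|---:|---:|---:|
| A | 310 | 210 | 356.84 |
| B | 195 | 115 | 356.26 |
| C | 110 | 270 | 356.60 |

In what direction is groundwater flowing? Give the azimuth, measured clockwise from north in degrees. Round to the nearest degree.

Taking A as reference: B−A = (-115, -95, -0.58); C−A = (-200, 60, -0.24).
Determinant of the coordinate differences = (-115)·60 − (-200)·(-95) = -25900.
∂h/∂x = [(-0.58)·60 − (-0.24)·(-95)] / -25900 = +0.002224
∂h/∂y = [(-115)·(-0.24) − (-200)·(-0.58)] / -25900 = +0.003413
Flow direction (−∇h) has components (-0.002224 E, -0.003413 N).
Azimuth = atan2(E, N) = atan2(-0.002224, -0.003413) = 213.1° ≈ 213°.

213°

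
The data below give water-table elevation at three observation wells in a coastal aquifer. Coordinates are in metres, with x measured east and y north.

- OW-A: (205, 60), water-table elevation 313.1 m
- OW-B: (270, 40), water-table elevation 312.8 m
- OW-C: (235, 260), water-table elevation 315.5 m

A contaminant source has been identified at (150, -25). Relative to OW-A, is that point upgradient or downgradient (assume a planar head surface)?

With h = a·x + b·y + c and OW-A as origin, the differences give:
  65·a + (-20)·b = -0.3
  30·a + 200·b = +2.4
Eliminate b (×200 and ×(-20), subtract): 13600·a = -12.00 → a = ∂h/∂x = -0.0008824
Back-substitute: b = ∂h/∂y = +0.01213.
Head at (150, -25) = 313.1 + (-0.0008824)·(-55) + (+0.01213)·(-85) = 312.12 m.
That is lower than the 313.1 m at OW-A, so the point is downgradient.

downgradient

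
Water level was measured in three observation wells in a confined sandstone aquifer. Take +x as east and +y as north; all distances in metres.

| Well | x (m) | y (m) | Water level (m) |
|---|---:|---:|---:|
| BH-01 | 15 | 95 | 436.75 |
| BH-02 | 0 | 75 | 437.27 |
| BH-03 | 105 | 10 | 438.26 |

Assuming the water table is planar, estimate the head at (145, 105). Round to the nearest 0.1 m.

Taking BH-01 as reference: BH-02−BH-01 = (-15, -20, +0.52); BH-03−BH-01 = (90, -85, +1.51).
Determinant of the coordinate differences = (-15)·(-85) − 90·(-20) = 3075.
∂h/∂x = [(+0.52)·(-85) − (+1.51)·(-20)] / 3075 = -0.004553
∂h/∂y = [(-15)·(+1.51) − 90·(+0.52)] / 3075 = -0.02259
h(145, 105) = 436.75 + (-0.004553)·(130) + (-0.02259)·(10) = 436.75 -0.592 -0.226 = 435.932 m.

435.9 m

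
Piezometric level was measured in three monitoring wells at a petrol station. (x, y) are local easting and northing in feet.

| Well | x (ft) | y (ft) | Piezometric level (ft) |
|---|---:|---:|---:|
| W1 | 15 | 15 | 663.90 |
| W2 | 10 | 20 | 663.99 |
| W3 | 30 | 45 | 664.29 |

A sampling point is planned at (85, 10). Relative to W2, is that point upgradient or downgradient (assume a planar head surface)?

downgradient

With h = a·x + b·y + c and W1 as origin, the differences give:
  (-5)·a + 5·b = +0.09
  15·a + 30·b = +0.39
Eliminate b (×30 and ×5, subtract): -225·a = 0.750 → a = ∂h/∂x = -0.003333
Back-substitute: b = ∂h/∂y = +0.01467.
Head at (85, 10) = 663.90 + (-0.003333)·(70) + (+0.01467)·(-5) = 663.59 ft.
That is lower than the 663.99 ft at W2, so the point is downgradient.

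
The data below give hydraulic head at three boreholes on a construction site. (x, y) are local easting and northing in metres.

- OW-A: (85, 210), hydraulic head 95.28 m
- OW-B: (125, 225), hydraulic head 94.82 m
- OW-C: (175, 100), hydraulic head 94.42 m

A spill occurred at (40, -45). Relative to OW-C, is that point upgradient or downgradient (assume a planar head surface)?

upgradient

Differences from OW-A: to OW-B (Δx, Δy, Δh) = (40, 15, -0.46); to OW-C = (90, -110, -0.86).
Solve a·Δx + b·Δy = Δh: det = 40·(-110) − 90·15 = -5750.
∂h/∂x = [(-0.46)·(-110) − (-0.86)·15] / -5750 = -0.01104
∂h/∂y = [40·(-0.86) − 90·(-0.46)] / -5750 = -0.001217
Head at (40, -45) = 95.28 + (-0.01104)·(-45) + (-0.001217)·(-255) = 96.09 m.
That is higher than the 94.42 m at OW-C, so the point is upgradient.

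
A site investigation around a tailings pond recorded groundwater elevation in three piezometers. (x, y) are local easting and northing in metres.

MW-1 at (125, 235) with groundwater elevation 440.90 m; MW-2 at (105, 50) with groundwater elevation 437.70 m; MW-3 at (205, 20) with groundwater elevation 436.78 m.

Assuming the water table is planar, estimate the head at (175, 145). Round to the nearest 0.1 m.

Differences from MW-1: to MW-2 (Δx, Δy, Δh) = (-20, -185, -3.20); to MW-3 = (80, -215, -4.12).
Solve a·Δx + b·Δy = Δh: det = (-20)·(-215) − 80·(-185) = 19100.
∂h/∂x = [(-3.20)·(-215) − (-4.12)·(-185)] / 19100 = -0.003885
∂h/∂y = [(-20)·(-4.12) − 80·(-3.20)] / 19100 = +0.01772
h(175, 145) = 440.90 + (-0.003885)·(50) + (+0.01772)·(-90) = 440.90 -0.194 -1.595 = 439.111 m.

439.1 m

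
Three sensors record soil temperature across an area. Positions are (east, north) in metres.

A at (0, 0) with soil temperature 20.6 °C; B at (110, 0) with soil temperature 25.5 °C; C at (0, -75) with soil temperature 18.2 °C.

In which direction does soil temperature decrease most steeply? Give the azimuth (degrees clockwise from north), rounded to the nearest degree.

∂T/∂x = (25.5 − 20.6) / (110 − 0) = +0.04455
∂T/∂y = (18.2 − 20.6) / (-75 − 0) = +0.03200
Steepest decrease is along −∇f: components (-0.04455 E, -0.03200 N).
Azimuth = atan2(-0.04455, -0.03200) = 234.3° ≈ 234°.

234°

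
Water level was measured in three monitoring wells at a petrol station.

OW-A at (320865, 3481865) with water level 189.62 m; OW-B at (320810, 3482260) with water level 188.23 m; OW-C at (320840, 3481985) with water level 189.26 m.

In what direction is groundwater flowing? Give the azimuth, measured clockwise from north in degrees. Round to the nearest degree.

With h = a·x + b·y + c and OW-A as origin, the differences give:
  (-55)·a + 395·b = -1.39
  (-25)·a + 120·b = -0.36
Eliminate b (×120 and ×395, subtract): 3275·a = -24.600 → a = ∂h/∂x = -0.007511
Back-substitute: b = ∂h/∂y = -0.004565.
Flow direction (−∇h) has components (+0.007511 E, +0.004565 N).
Azimuth = atan2(E, N) = atan2(+0.007511, +0.004565) = 58.7° ≈ 059°.

059°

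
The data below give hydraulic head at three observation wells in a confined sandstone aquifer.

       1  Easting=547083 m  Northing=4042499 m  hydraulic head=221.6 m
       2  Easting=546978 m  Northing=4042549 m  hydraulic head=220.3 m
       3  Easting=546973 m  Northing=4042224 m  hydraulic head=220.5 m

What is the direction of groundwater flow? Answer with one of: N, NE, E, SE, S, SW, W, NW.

W

Taking 1 as reference: 2−1 = (-105, 50, -1.3); 3−1 = (-110, -275, -1.1).
Solve a·Δx + b·Δy = Δh: det = (-105)·(-275) − (-110)·50 = 34375.
∂h/∂x = [(-1.3)·(-275) − (-1.1)·50] / 34375 = +0.01200
∂h/∂y = [(-105)·(-1.1) − (-110)·(-1.3)] / 34375 = -0.0008000
Flow = −∇h = (-0.01200 east, +0.0008000 north), which points west.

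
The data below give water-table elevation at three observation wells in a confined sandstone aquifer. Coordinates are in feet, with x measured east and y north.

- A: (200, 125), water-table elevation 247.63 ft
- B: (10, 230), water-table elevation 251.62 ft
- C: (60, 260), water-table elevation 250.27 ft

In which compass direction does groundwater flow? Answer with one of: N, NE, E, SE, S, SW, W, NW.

E

Three-point gradient (reference A): Δ to B = (-190, 105, +3.99), Δ to C = (-140, 135, +2.64).
∂h/∂x = -0.02388, ∂h/∂y = -0.005205 (det = -10950).
Flow = −∇h = (+0.02388 east, +0.005205 north), which points east.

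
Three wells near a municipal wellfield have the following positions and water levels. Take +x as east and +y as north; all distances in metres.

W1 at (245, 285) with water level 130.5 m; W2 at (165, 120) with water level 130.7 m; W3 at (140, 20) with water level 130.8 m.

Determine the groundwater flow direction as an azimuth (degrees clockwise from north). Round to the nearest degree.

Differences from W1: to W2 (Δx, Δy, Δh) = (-80, -165, +0.2); to W3 = (-105, -265, +0.3).
Solve a·Δx + b·Δy = Δh: det = (-80)·(-265) − (-105)·(-165) = 3875.
∂h/∂x = [(+0.2)·(-265) − (+0.3)·(-165)] / 3875 = -0.0009032
∂h/∂y = [(-80)·(+0.3) − (-105)·(+0.2)] / 3875 = -0.0007742
Flow direction (−∇h) has components (+0.0009032 E, +0.0007742 N).
Azimuth = atan2(E, N) = atan2(+0.0009032, +0.0007742) = 49.4° ≈ 049°.

049°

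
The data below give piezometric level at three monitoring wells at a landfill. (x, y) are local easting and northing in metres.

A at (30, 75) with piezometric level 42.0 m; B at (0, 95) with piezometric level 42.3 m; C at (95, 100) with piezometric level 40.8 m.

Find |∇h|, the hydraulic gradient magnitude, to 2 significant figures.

0.017

Three-point gradient (reference A): Δ to B = (-30, 20, +0.3), Δ to C = (65, 25, -1.2).
∂h/∂x = -0.01537, ∂h/∂y = -0.008049 (det = -2050).
|∇h| = √(-0.01537² + -0.008049²) = 0.01735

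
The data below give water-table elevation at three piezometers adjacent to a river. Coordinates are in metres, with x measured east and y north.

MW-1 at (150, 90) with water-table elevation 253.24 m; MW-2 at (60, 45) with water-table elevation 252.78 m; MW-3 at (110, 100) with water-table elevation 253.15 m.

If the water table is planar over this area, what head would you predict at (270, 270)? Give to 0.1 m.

Taking MW-1 as reference: MW-2−MW-1 = (-90, -45, -0.46); MW-3−MW-1 = (-40, 10, -0.09).
Solve a·Δx + b·Δy = Δh: det = (-90)·10 − (-40)·(-45) = -2700.
∂h/∂x = [(-0.46)·10 − (-0.09)·(-45)] / -2700 = +0.003204
∂h/∂y = [(-90)·(-0.09) − (-40)·(-0.46)] / -2700 = +0.003815
h(270, 270) = 253.24 + (+0.003204)·(120) + (+0.003815)·(180) = 253.24 +0.384 +0.687 = 254.311 m.

254.3 m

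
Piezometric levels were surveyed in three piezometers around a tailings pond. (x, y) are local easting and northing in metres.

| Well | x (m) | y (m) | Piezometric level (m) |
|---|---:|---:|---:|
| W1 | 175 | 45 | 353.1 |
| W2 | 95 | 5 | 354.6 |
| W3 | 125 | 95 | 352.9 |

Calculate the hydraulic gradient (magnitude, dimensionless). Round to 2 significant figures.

Differences from W1: to W2 (Δx, Δy, Δh) = (-80, -40, +1.5); to W3 = (-50, 50, -0.2).
Solve a·Δx + b·Δy = Δh: det = (-80)·50 − (-50)·(-40) = -6000.
∂h/∂x = [(+1.5)·50 − (-0.2)·(-40)] / -6000 = -0.01117
∂h/∂y = [(-80)·(-0.2) − (-50)·(+1.5)] / -6000 = -0.01517
|∇h| = √(-0.01117² + -0.01517²) = 0.01884

0.019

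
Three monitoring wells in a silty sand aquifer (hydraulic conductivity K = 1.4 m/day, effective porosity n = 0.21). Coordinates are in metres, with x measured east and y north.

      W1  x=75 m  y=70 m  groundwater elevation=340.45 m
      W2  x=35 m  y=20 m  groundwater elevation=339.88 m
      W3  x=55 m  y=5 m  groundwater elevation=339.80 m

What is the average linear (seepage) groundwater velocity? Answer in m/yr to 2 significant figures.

Taking W1 as reference: W2−W1 = (-40, -50, -0.57); W3−W1 = (-20, -65, -0.65).
Determinant of the coordinate differences = (-40)·(-65) − (-20)·(-50) = 1600.
∂h/∂x = [(-0.57)·(-65) − (-0.65)·(-50)] / 1600 = +0.002844
∂h/∂y = [(-40)·(-0.65) − (-20)·(-0.57)] / 1600 = +0.009125
|∇h| = √(0.002844² + 0.009125²) = 0.009558
Seepage velocity v = K·i/n = 1.4 × 0.009558 / 0.21 = 0.06372 m/day = 23.27 m/yr.

23 m/yr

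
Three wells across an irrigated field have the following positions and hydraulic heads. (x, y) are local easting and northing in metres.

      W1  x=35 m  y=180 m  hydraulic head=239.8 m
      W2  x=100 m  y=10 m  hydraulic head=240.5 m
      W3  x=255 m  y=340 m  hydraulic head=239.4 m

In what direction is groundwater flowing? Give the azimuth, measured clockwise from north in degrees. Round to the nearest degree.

346°

With h = a·x + b·y + c and W1 as origin, the differences give:
  65·a + (-170)·b = +0.7
  220·a + 160·b = -0.4
Eliminate b (×160 and ×(-170), subtract): 47800·a = 44.00 → a = ∂h/∂x = +0.0009205
Back-substitute: b = ∂h/∂y = -0.003766.
Flow direction (−∇h) has components (-0.0009205 E, +0.003766 N).
Azimuth = atan2(E, N) = atan2(-0.0009205, +0.003766) = 346.3° ≈ 346°.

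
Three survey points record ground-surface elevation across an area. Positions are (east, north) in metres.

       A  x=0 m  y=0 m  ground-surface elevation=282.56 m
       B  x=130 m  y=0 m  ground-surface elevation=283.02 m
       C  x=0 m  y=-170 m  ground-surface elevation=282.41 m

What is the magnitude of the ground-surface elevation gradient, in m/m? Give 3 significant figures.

∂z/∂x = (283.02 − 282.56) / (130 − 0) = +0.003538
∂z/∂y = (282.41 − 282.56) / (-170 − 0) = +0.0008824
|∇f| = √(0.003538² + 0.0008824²) = 0.003646 m/m

0.00365 m/m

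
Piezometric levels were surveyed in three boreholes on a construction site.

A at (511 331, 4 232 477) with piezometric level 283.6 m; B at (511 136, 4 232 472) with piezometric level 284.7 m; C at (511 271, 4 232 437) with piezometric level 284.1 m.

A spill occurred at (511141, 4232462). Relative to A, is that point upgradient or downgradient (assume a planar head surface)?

upgradient

With h = a·x + b·y + c and A as origin, the differences give:
  (-195)·a + (-5)·b = +1.1
  (-60)·a + (-40)·b = +0.5
Eliminate b (×(-40) and ×(-5), subtract): 7500·a = -41.50 → a = ∂h/∂x = -0.005533
Back-substitute: b = ∂h/∂y = -0.004200.
Head at (511141, 4232462) = 283.6 + (-0.005533)·(-190) + (-0.004200)·(-15) = 284.71 m.
That is higher than the 283.6 m at A, so the point is upgradient.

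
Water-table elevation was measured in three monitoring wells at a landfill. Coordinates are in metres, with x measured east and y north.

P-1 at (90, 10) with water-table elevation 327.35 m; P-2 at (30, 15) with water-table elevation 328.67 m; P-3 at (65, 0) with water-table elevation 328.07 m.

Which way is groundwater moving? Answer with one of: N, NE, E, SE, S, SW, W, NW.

NE

Differences from P-1: to P-2 (Δx, Δy, Δh) = (-60, 5, +1.32); to P-3 = (-25, -10, +0.72).
Solve a·Δx + b·Δy = Δh: det = (-60)·(-10) − (-25)·5 = 725.
∂h/∂x = [(+1.32)·(-10) − (+0.72)·5] / 725 = -0.02317
∂h/∂y = [(-60)·(+0.72) − (-25)·(+1.32)] / 725 = -0.01407
Flow = −∇h = (+0.02317 east, +0.01407 north), which points northeast.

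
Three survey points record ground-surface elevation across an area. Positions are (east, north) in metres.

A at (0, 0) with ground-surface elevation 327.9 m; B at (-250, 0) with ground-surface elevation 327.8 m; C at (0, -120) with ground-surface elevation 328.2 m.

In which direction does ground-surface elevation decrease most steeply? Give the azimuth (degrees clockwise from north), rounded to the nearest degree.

∂z/∂x = (327.8 − 327.9) / (-250 − 0) = +0.0004000
∂z/∂y = (328.2 − 327.9) / (-120 − 0) = -0.002500
Steepest decrease is along −∇f: components (-0.0004000 E, +0.002500 N).
Azimuth = atan2(-0.0004000, +0.002500) = 350.9° ≈ 351°.

351°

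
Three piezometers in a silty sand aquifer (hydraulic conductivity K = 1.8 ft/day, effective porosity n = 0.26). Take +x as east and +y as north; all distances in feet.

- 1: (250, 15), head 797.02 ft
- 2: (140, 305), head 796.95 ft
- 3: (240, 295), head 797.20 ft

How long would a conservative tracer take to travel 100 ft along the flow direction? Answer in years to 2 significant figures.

Differences from 1: to 2 (Δx, Δy, Δh) = (-110, 290, -0.07); to 3 = (-10, 280, +0.18).
Solve a·Δx + b·Δy = Δh: det = (-110)·280 − (-10)·290 = -27900.
∂h/∂x = [(-0.07)·280 − (+0.18)·290] / -27900 = +0.002573
∂h/∂y = [(-110)·(+0.18) − (-10)·(-0.07)] / -27900 = +0.0007348
|∇h| = √(0.002573² + 0.0007348²) = 0.002676
Seepage velocity v = K·i/n = 1.8 × 0.002676 / 0.26 = 0.01853 ft/day.
t = 100 / 0.01853 = 5397 days = 14.8 years.

15 years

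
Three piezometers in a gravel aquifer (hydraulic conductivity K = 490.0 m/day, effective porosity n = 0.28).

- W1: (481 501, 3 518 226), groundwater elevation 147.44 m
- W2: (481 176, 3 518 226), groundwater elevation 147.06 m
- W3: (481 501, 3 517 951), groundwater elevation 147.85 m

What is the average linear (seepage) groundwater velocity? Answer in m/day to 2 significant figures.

∂h/∂x = (147.06 − 147.44) / (481176 − 481501) = +0.001169
∂h/∂y = (147.85 − 147.44) / (3517951 − 3518226) = -0.001491
|∇h| = √(0.001169² + -0.001491²) = 0.001895
Seepage velocity v = K·i/n = 490.0 × 0.001895 / 0.28 = 3.316 m/day.

3.3 m/day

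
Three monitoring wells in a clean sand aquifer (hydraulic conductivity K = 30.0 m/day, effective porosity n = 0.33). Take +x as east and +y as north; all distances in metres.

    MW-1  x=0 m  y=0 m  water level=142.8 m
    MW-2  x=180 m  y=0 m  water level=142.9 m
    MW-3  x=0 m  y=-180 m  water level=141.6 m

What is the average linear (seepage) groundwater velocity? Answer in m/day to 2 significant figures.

∂h/∂x = (142.9 − 142.8) / (180 − 0) = +0.0005556
∂h/∂y = (141.6 − 142.8) / (-180 − 0) = +0.006667
|∇h| = √(0.0005556² + 0.006667²) = 0.00669
Seepage velocity v = K·i/n = 30.0 × 0.00669 / 0.33 = 0.6082 m/day.

0.61 m/day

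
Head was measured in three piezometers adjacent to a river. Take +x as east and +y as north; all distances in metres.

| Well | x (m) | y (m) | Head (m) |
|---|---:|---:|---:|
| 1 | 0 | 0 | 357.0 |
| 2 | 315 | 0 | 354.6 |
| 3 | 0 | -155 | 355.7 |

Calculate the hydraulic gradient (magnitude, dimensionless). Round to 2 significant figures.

∂h/∂x = (354.6 − 357.0) / (315 − 0) = -0.007619
∂h/∂y = (355.7 − 357.0) / (-155 − 0) = +0.008387
|∇h| = √(-0.007619² + 0.008387²) = 0.01133

0.011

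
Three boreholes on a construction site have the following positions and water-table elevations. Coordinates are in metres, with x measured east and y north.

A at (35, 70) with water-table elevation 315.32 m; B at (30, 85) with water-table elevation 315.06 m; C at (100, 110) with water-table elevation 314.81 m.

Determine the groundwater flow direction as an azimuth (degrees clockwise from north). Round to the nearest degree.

With h = a·x + b·y + c and A as origin, the differences give:
  (-5)·a + 15·b = -0.26
  65·a + 40·b = -0.51
Eliminate b (×40 and ×15, subtract): -1175·a = -2.750 → a = ∂h/∂x = +0.002340
Back-substitute: b = ∂h/∂y = -0.01655.
Flow direction (−∇h) has components (-0.002340 E, +0.01655 N).
Azimuth = atan2(E, N) = atan2(-0.002340, +0.01655) = 352.0° ≈ 352°.

352°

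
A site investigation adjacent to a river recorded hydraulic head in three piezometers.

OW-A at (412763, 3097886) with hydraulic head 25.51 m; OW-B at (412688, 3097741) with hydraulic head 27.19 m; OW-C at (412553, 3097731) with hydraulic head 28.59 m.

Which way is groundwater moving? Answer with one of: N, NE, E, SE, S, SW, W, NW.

NE

With h = a·x + b·y + c and OW-A as origin, the differences give:
  (-75)·a + (-145)·b = +1.68
  (-210)·a + (-155)·b = +3.08
Eliminate b (×(-155) and ×(-145), subtract): -18825·a = 186.200 → a = ∂h/∂x = -0.009891
Back-substitute: b = ∂h/∂y = -0.006470.
Flow = −∇h = (+0.009891 east, +0.006470 north), which points northeast.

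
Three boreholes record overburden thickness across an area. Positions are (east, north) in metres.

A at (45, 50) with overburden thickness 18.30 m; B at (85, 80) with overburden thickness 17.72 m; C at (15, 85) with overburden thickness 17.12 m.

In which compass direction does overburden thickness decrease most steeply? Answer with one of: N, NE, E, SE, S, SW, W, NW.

Taking A as reference: B−A = (40, 30, -0.58); C−A = (-30, 35, -1.18).
Solve a·Δx + b·Δy = Δd: det = 40·35 − (-30)·30 = 2300.
∂d/∂x = [(-0.58)·35 − (-1.18)·30] / 2300 = +0.006565
∂d/∂y = [40·(-1.18) − (-30)·(-0.58)] / 2300 = -0.02809
Steepest decrease is along −∇f = (-0.006565 E, +0.02809 N) → north.

N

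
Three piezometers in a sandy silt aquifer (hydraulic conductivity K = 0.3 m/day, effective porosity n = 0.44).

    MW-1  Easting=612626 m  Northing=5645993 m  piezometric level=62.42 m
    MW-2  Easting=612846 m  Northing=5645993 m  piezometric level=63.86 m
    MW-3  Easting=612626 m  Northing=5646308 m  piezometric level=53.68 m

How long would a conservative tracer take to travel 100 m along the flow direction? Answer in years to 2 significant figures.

∂h/∂x = (63.86 − 62.42) / (612846 − 612626) = +0.006545
∂h/∂y = (53.68 − 62.42) / (5646308 − 5645993) = -0.02775
|∇h| = √(0.006545² + -0.02775²) = 0.02851
Seepage velocity v = K·i/n = 0.3 × 0.02851 / 0.44 = 0.01944 m/day.
t = 100 / 0.01944 = 5144 days = 14.1 years.

14 years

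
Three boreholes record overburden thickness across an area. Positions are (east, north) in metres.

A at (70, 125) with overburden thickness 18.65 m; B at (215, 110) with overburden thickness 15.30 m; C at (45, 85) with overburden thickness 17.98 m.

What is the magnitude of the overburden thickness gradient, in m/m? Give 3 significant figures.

Three-point gradient (reference A): Δ to B = (145, -15, -3.35), Δ to C = (-25, -40, -0.67).
∂d/∂x = -0.02007, ∂d/∂y = +0.02930 (det = -6175).
|∇f| = √(-0.02007² + 0.02930²) = 0.03551 m/m

0.0355 m/m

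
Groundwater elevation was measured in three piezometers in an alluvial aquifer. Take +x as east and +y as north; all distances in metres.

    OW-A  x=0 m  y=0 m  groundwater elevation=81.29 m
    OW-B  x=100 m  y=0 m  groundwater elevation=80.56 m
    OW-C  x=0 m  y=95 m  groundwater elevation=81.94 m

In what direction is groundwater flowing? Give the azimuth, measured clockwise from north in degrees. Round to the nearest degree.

∂h/∂x = (80.56 − 81.29) / (100 − 0) = -0.007300
∂h/∂y = (81.94 − 81.29) / (95 − 0) = +0.006842
Flow direction (−∇h) has components (+0.007300 E, -0.006842 N).
Azimuth = atan2(E, N) = atan2(+0.007300, -0.006842) = 133.1° ≈ 133°.

133°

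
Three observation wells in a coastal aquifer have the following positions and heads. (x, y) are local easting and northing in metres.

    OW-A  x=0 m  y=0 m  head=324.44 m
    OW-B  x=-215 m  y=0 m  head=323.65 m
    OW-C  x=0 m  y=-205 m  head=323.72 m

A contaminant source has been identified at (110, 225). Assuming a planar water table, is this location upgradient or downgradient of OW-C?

upgradient

∂h/∂x = (323.65 − 324.44) / (-215 − 0) = +0.003674
∂h/∂y = (323.72 − 324.44) / (-205 − 0) = +0.003512
Head at (110, 225) = 324.44 + (+0.003674)·(110) + (+0.003512)·(225) = 325.63 m.
That is higher than the 323.72 m at OW-C, so the point is upgradient.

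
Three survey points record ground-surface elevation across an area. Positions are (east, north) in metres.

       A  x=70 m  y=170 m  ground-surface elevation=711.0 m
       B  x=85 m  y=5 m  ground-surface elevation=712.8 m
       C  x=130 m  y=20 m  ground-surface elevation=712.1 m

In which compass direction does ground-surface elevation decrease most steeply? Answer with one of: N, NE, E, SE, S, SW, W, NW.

Three-point gradient (reference A): Δ to B = (15, -165, +1.8), Δ to C = (60, -150, +1.1).
∂z/∂x = -0.01157, ∂z/∂y = -0.01196 (det = 7650).
Steepest decrease is along −∇f = (+0.01157 E, +0.01196 N) → northeast.

NE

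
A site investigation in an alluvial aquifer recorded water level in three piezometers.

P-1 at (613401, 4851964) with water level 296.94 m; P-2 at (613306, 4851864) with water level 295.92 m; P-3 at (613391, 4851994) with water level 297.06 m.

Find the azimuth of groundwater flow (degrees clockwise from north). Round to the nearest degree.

Three-point gradient (reference P-1): Δ to P-2 = (-95, -100, -1.02), Δ to P-3 = (-10, 30, +0.12).
∂h/∂x = +0.004831, ∂h/∂y = +0.005610 (det = -3850).
Flow direction (−∇h) has components (-0.004831 E, -0.005610 N).
Azimuth = atan2(E, N) = atan2(-0.004831, -0.005610) = 220.7° ≈ 221°.

221°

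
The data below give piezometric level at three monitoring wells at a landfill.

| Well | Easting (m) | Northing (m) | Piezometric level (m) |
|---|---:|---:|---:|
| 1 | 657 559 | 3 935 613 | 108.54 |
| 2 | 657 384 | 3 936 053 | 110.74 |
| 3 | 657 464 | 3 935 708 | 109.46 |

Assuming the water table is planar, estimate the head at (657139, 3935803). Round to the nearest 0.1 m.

112.2 m

With h = a·x + b·y + c and 1 as origin, the differences give:
  (-175)·a + 440·b = +2.20
  (-95)·a + 95·b = +0.92
Eliminate b (×95 and ×440, subtract): 25175·a = -195.800 → a = ∂h/∂x = -0.007778
Back-substitute: b = ∂h/∂y = +0.001907.
h(657139, 3935803) = 108.54 + (-0.007778)·(-420) + (+0.001907)·(190) = 108.54 +3.267 +0.362 = 112.169 m.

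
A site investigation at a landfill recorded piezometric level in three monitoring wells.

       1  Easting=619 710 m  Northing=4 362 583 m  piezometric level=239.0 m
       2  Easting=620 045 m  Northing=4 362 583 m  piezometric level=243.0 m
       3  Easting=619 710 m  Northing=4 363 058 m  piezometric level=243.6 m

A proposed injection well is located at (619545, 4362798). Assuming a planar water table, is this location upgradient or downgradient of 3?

downgradient

∂h/∂x = (243.0 − 239.0) / (620045 − 619710) = +0.01194
∂h/∂y = (243.6 − 239.0) / (4363058 − 4362583) = +0.009684
Head at (619545, 4362798) = 239.0 + (+0.01194)·(-165) + (+0.009684)·(215) = 239.11 m.
That is lower than the 243.6 m at 3, so the point is downgradient.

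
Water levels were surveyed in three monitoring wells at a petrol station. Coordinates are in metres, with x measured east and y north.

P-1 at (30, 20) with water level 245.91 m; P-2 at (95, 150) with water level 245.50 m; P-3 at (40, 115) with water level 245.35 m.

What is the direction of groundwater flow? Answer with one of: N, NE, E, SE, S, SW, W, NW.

Taking P-1 as reference: P-2−P-1 = (65, 130, -0.41); P-3−P-1 = (10, 95, -0.56).
Determinant of the coordinate differences = 65·95 − 10·130 = 4875.
∂h/∂x = [(-0.41)·95 − (-0.56)·130] / 4875 = +0.006944
∂h/∂y = [65·(-0.56) − 10·(-0.41)] / 4875 = -0.006626
Flow = −∇h = (-0.006944 east, +0.006626 north), which points northwest.

NW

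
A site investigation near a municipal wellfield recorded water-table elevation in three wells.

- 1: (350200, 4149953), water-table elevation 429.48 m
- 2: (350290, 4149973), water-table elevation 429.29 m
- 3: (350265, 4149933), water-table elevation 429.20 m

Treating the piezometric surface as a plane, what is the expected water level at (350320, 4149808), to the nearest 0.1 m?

With h = a·x + b·y + c and 1 as origin, the differences give:
  90·a + 20·b = -0.19
  65·a + (-20)·b = -0.28
Eliminate b (×(-20) and ×20, subtract): -3100·a = 9.400 → a = ∂h/∂x = -0.003032
Back-substitute: b = ∂h/∂y = +0.004145.
h(350320, 4149808) = 429.48 + (-0.003032)·(120) + (+0.004145)·(-145) = 429.48 -0.364 -0.601 = 428.515 m.

428.5 m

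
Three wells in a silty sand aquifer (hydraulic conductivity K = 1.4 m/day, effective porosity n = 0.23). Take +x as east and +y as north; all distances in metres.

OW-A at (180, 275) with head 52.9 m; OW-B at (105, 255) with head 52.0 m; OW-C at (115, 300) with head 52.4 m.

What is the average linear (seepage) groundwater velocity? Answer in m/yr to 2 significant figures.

Three-point gradient (reference OW-A): Δ to OW-B = (-75, -20, -0.9), Δ to OW-C = (-65, 25, -0.5).
∂h/∂x = +0.01024, ∂h/∂y = +0.006614 (det = -3175).
|∇h| = √(0.01024² + 0.006614²) = 0.01219
Seepage velocity v = K·i/n = 1.4 × 0.01219 / 0.23 = 0.0742 m/day = 27.1 m/yr.

27 m/yr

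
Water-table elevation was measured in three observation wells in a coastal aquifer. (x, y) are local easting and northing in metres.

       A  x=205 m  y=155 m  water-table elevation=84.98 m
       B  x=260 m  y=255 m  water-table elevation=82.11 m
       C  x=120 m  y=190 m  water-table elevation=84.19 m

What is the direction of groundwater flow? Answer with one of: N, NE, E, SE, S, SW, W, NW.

N

With h = a·x + b·y + c and A as origin, the differences give:
  55·a + 100·b = -2.87
  (-85)·a + 35·b = -0.79
Eliminate b (×35 and ×100, subtract): 10425·a = -21.450 → a = ∂h/∂x = -0.002058
Back-substitute: b = ∂h/∂y = -0.02757.
Flow = −∇h = (+0.002058 east, +0.02757 north), which points north.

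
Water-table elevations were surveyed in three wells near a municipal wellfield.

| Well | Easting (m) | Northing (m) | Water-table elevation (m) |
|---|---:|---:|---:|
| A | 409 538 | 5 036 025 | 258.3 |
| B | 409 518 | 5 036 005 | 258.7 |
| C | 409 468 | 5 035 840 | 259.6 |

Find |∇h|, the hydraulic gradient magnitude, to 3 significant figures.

0.0209

With h = a·x + b·y + c and A as origin, the differences give:
  (-20)·a + (-20)·b = +0.4
  (-70)·a + (-185)·b = +1.3
Eliminate b (×(-185) and ×(-20), subtract): 2300·a = -48.00 → a = ∂h/∂x = -0.02087
Back-substitute: b = ∂h/∂y = +0.0008696.
|∇h| = √(-0.02087² + 0.0008696²) = 0.02089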